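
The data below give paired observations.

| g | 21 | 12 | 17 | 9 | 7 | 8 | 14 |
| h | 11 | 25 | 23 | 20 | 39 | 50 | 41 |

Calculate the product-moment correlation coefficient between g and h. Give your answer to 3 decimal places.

-0.658

n = 7, Σg = 88, Σh = 209, Σg² = 1264, Σh² = 7377, Σgh = 2349
nΣgh − ΣgΣh = 16443 − 18392 = -1949
nΣg² − (Σg)² = 8848 − 7744 = 1104; nΣh² − (Σh)² = 51639 − 43681 = 7958
r = -1949 / √(1104 × 7958) = -1949 / 2964.0567 ≈ -0.658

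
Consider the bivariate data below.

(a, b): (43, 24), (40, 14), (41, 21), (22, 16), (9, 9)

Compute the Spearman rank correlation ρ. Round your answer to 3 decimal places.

0.900

Rank a: 5, 3, 4, 2, 1
Rank b: 5, 2, 4, 3, 1
d = rank(a) − rank(b): 0, 1, 0, -1, 0; Σd² = 2
ρ = 1 − 6Σd² / [n(n²−1)] = 1 − 6×2 / (5×24) = 1 − 12/120 ≈ 0.900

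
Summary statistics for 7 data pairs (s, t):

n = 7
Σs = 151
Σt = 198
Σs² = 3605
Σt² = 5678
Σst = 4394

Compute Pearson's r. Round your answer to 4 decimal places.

r = (nΣst − ΣsΣt) / √[(nΣs² − (Σs)²)(nΣt² − (Σt)²)]
Numerator: 7×4394 − 151×198 = 860
Denominator: √[(25235 − 22801)(39746 − 39204)] = √[2434 × 542] = 1148.5765
r = 860 / 1148.5765 ≈ 0.7488

0.7488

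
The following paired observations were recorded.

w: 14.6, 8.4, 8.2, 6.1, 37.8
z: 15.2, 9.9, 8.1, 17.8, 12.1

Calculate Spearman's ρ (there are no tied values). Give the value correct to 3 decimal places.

-0.100

Rank w: 4, 3, 2, 1, 5
Rank z: 4, 2, 1, 5, 3
d = rank(w) − rank(z): 0, 1, 1, -4, 2; Σd² = 22
ρ = 1 − 6Σd² / [n(n²−1)] = 1 − 6×22 / (5×24) = 1 − 132/120 ≈ -0.100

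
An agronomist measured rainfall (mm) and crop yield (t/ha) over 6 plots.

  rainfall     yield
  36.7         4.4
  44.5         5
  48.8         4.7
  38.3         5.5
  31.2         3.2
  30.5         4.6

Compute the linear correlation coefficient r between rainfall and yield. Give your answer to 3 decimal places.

n = 6, Σx = 230, Σy = 27.4, Σx² = 9079.16, Σy² = 128.1, Σxy = 1064.13
nΣxy − ΣxΣy = 6384.78 − 6302 = 82.78
nΣx² − (Σx)² = 54474.96 − 52900 = 1574.96; nΣy² − (Σy)² = 768.6 − 750.76 = 17.84
r = 82.78 / √(1574.96 × 17.84) = 82.78 / 167.6225 ≈ 0.494

0.494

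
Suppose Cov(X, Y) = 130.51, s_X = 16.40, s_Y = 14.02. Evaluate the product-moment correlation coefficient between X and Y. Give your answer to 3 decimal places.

0.568

r = Cov(X,Y) / (s_X · s_Y) = 130.51 / (16.40 × 14.02)
  = 130.51 / 229.9280 ≈ 0.568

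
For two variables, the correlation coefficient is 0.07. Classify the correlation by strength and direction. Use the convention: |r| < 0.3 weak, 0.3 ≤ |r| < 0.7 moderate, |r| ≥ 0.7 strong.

r = 0.07 > 0 so the relationship is positive.
|r| = 0.07, which falls in the weak range.

weak positive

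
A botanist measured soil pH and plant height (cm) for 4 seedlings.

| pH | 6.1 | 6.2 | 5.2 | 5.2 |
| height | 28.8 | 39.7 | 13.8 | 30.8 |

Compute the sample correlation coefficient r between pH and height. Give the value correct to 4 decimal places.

n = 4, Σx = 22.7, Σy = 113.1, Σx² = 129.73, Σy² = 3544.61, Σxy = 653.74
nΣxy − ΣxΣy = 2614.96 − 2567.37 = 47.59
nΣx² − (Σx)² = 518.92 − 515.29 = 3.63; nΣy² − (Σy)² = 14178.44 − 12791.61 = 1386.83
r = 47.59 / √(3.63 × 1386.83) = 47.59 / 70.9520 ≈ 0.6707

0.6707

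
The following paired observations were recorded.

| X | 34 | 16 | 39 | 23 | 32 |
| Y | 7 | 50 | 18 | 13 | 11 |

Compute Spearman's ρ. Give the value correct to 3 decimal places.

-0.400

Rank X: 4, 1, 5, 2, 3
Rank Y: 1, 5, 4, 3, 2
d = rank(X) − rank(Y): 3, -4, 1, -1, 1; Σd² = 28
ρ = 1 − 6Σd² / [n(n²−1)] = 1 − 6×28 / (5×24) = 1 − 168/120 ≈ -0.400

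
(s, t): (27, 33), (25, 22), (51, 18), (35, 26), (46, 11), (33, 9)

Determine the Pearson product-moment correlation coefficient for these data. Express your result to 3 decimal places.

n = 6, Σs = 217, Σt = 119, Σs² = 8385, Σt² = 2775, Σst = 4072
nΣst − ΣsΣt = 24432 − 25823 = -1391
nΣs² − (Σs)² = 50310 − 47089 = 3221; nΣt² − (Σt)² = 16650 − 14161 = 2489
r = -1391 / √(3221 × 2489) = -1391 / 2831.4429 ≈ -0.491

-0.491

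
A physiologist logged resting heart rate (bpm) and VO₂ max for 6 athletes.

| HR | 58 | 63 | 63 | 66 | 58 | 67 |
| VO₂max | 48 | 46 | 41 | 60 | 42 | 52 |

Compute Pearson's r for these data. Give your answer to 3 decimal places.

0.610

n = 6, Σx = 375, Σy = 289, Σx² = 23511, Σy² = 14169, Σxy = 18145
nΣxy − ΣxΣy = 108870 − 108375 = 495
nΣx² − (Σx)² = 141066 − 140625 = 441; nΣy² − (Σy)² = 85014 − 83521 = 1493
r = 495 / √(441 × 1493) = 495 / 811.4265 ≈ 0.610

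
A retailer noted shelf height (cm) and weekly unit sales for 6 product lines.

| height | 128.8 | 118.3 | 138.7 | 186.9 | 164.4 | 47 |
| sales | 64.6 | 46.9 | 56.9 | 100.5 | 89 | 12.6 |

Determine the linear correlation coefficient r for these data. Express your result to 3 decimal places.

0.977

n = 6, Σx = 784.1, Σy = 370.5, Σx² = 113989.99, Σy² = 27790.39, Σxy = 55768.03
nΣxy − ΣxΣy = 334608.18 − 290509.05 = 44099.13
nΣx² − (Σx)² = 683939.94 − 614812.81 = 69127.13; nΣy² − (Σy)² = 166742.34 − 137270.25 = 29472.09
r = 44099.13 / √(69127.13 × 29472.09) = 44099.13 / 45136.6924 ≈ 0.977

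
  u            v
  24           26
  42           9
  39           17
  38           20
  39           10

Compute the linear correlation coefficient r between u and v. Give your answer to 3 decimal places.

n = 5, Σu = 182, Σv = 82, Σu² = 6826, Σv² = 1546, Σuv = 2815
nΣuv − ΣuΣv = 14075 − 14924 = -849
nΣu² − (Σu)² = 34130 − 33124 = 1006; nΣv² − (Σv)² = 7730 − 6724 = 1006
r = -849 / √(1006 × 1006) = -849 / 1006.0000 ≈ -0.844

-0.844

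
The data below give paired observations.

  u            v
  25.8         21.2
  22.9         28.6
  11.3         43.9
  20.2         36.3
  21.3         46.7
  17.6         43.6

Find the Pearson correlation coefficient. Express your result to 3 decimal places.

-0.714

n = 6, Σu = 119.1, Σv = 220.3, Σu² = 2489.23, Σv² = 8594.15, Σuv = 4193.3
nΣuv − ΣuΣv = 25159.8 − 26237.73 = -1077.93
nΣu² − (Σu)² = 14935.38 − 14184.81 = 750.57; nΣv² − (Σv)² = 51564.9 − 48532.09 = 3032.81
r = -1077.93 / √(750.57 × 3032.81) = -1077.93 / 1508.7532 ≈ -0.714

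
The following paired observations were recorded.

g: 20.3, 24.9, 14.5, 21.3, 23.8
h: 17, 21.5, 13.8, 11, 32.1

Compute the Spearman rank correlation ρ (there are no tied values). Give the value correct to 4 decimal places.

0.6000

Rank g: 2, 5, 1, 3, 4
Rank h: 3, 4, 2, 1, 5
d = rank(g) − rank(h): -1, 1, -1, 2, -1; Σd² = 8
ρ = 1 − 6Σd² / [n(n²−1)] = 1 − 6×8 / (5×24) = 1 − 48/120 ≈ 0.6000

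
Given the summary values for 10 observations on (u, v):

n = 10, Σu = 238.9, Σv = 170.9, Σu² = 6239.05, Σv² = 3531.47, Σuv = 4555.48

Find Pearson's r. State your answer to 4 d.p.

r = (nΣuv − ΣuΣv) / √[(nΣu² − (Σu)²)(nΣv² − (Σv)²)]
Numerator: 10×4555.48 − 238.9×170.9 = 4726.79
Denominator: √[(62390.5 − 57073.21)(35314.7 − 29206.81)] = √[5317.29 × 6107.89] = 5698.8966
r = 4726.79 / 5698.8966 ≈ 0.8294

0.8294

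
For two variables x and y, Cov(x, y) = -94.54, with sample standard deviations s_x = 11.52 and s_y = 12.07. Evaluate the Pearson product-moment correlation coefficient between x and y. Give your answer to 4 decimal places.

-0.6799

r = Cov(x,y) / (s_x · s_y) = -94.54 / (11.52 × 12.07)
  = -94.54 / 139.0464 ≈ -0.6799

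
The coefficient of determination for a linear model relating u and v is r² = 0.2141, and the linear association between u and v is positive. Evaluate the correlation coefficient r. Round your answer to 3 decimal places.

0.463

|r| = √0.2141 = 0.463
The association is positive, so r = 0.463.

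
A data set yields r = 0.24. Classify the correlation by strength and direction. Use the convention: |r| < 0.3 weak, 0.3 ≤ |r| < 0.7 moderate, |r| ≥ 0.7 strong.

r = 0.24 > 0 so the relationship is positive.
|r| = 0.24, which falls in the weak range.

weak positive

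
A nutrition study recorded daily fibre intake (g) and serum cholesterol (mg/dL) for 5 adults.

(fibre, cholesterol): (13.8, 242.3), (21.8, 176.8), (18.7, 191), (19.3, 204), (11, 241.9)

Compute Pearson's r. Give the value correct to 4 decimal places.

n = 5, Σx = 84.6, Σy = 1056, Σx² = 1508.86, Σy² = 226580.14, Σxy = 17367.78
nΣxy − ΣxΣy = 86838.9 − 89337.6 = -2498.7
nΣx² − (Σx)² = 7544.3 − 7157.16 = 387.14; nΣy² − (Σy)² = 1132900.7 − 1115136 = 17764.7
r = -2498.7 / √(387.14 × 17764.7) = -2498.7 / 2622.4847 ≈ -0.9528

-0.9528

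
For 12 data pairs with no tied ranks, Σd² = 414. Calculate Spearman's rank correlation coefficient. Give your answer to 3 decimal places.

-0.448

ρ = 1 − 6Σd² / [n(n²−1)] = 1 − 6×414 / (12×143)
  = 1 − 2484/1716 = 1 − 1.4476 ≈ -0.448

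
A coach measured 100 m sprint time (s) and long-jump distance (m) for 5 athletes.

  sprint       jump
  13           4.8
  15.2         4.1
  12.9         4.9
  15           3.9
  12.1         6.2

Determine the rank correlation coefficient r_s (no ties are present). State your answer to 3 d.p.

Rank sprint: 3, 5, 2, 4, 1
Rank jump: 3, 2, 4, 1, 5
d = rank(sprint) − rank(jump): 0, 3, -2, 3, -4; Σd² = 38
ρ = 1 − 6Σd² / [n(n²−1)] = 1 − 6×38 / (5×24) = 1 − 228/120 ≈ -0.900

-0.900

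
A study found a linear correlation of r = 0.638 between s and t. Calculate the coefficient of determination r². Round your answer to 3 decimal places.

r² = (0.638)² = 0.407

0.407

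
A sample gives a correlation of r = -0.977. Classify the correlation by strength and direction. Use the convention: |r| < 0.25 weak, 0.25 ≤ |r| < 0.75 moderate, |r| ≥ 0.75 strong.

strong negative

r = -0.977 < 0 so the relationship is negative.
|r| = 0.977, which falls in the strong range.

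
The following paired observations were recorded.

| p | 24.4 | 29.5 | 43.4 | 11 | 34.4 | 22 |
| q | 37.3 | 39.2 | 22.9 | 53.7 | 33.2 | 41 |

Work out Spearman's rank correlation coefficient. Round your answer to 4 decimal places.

Rank p: 3, 4, 6, 1, 5, 2
Rank q: 3, 4, 1, 6, 2, 5
d = rank(p) − rank(q): 0, 0, 5, -5, 3, -3; Σd² = 68
ρ = 1 − 6Σd² / [n(n²−1)] = 1 − 6×68 / (6×35) = 1 − 408/210 ≈ -0.9429

-0.9429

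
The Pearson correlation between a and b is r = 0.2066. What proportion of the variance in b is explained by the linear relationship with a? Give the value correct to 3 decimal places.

r² = (0.2066)² = 0.043

0.043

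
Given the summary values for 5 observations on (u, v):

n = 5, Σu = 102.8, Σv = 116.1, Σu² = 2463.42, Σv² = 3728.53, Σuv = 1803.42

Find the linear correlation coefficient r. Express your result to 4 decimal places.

r = (nΣuv − ΣuΣv) / √[(nΣu² − (Σu)²)(nΣv² − (Σv)²)]
Numerator: 5×1803.42 − 102.8×116.1 = -2917.98
Denominator: √[(12317.1 − 10567.84)(18642.65 − 13479.21)] = √[1749.26 × 5163.44] = 3005.3617
r = -2917.98 / 3005.3617 ≈ -0.9709

-0.9709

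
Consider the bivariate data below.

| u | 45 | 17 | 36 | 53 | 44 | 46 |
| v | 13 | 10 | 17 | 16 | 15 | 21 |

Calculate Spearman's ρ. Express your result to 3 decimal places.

0.486

Rank u: 4, 1, 2, 6, 3, 5
Rank v: 2, 1, 5, 4, 3, 6
d = rank(u) − rank(v): 2, 0, -3, 2, 0, -1; Σd² = 18
ρ = 1 − 6Σd² / [n(n²−1)] = 1 − 6×18 / (6×35) = 1 − 108/210 ≈ 0.486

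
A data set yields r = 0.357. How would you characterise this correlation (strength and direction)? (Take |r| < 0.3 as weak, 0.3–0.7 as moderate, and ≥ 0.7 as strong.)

moderate positive

r = 0.357 > 0 so the relationship is positive.
|r| = 0.357, which falls in the moderate range.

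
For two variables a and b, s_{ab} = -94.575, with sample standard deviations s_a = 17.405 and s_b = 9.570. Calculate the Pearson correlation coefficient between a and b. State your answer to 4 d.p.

-0.5678

r = Cov(a,b) / (s_a · s_b) = -94.575 / (17.405 × 9.570)
  = -94.575 / 166.5659 ≈ -0.5678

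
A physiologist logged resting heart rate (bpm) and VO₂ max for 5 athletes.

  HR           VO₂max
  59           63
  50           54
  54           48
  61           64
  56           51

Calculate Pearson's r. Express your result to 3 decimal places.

n = 5, Σx = 280, Σy = 280, Σx² = 15754, Σy² = 15886, Σxy = 15769
nΣxy − ΣxΣy = 78845 − 78400 = 445
nΣx² − (Σx)² = 78770 − 78400 = 370; nΣy² − (Σy)² = 79430 − 78400 = 1030
r = 445 / √(370 × 1030) = 445 / 617.3330 ≈ 0.721

0.721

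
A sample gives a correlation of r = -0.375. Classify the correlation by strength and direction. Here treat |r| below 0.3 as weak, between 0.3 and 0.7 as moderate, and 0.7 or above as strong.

moderate negative

r = -0.375 < 0 so the relationship is negative.
|r| = 0.375, which falls in the moderate range.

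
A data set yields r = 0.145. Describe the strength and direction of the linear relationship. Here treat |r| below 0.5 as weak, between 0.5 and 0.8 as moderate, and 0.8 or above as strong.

r = 0.145 > 0 so the relationship is positive.
|r| = 0.145, which falls in the weak range.

weak positive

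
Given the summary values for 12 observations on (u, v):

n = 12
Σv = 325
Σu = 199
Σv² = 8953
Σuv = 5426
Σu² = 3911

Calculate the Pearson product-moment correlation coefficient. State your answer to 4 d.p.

r = (nΣuv − ΣuΣv) / √[(nΣu² − (Σu)²)(nΣv² − (Σv)²)]
Numerator: 12×5426 − 199×325 = 437
Denominator: √[(46932 − 39601)(107436 − 105625)] = √[7331 × 1811] = 3643.6851
r = 437 / 3643.6851 ≈ 0.1199

0.1199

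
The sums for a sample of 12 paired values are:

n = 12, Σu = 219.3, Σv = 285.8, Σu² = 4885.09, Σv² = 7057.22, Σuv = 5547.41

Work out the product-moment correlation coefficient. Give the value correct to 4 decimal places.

0.6921

r = (nΣuv − ΣuΣv) / √[(nΣu² − (Σu)²)(nΣv² − (Σv)²)]
Numerator: 12×5547.41 − 219.3×285.8 = 3892.98
Denominator: √[(58621.08 − 48092.49)(84686.64 − 81681.64)] = √[10528.59 × 3005] = 5624.8034
r = 3892.98 / 5624.8034 ≈ 0.6921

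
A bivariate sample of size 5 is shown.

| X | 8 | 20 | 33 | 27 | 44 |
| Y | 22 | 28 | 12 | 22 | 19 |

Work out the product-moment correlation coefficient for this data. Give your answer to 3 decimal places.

-0.499

n = 5, ΣX = 132, ΣY = 103, ΣX² = 4218, ΣY² = 2257, ΣXY = 2562
nΣXY − ΣXΣY = 12810 − 13596 = -786
nΣX² − (ΣX)² = 21090 − 17424 = 3666; nΣY² − (ΣY)² = 11285 − 10609 = 676
r = -786 / √(3666 × 676) = -786 / 1574.2351 ≈ -0.499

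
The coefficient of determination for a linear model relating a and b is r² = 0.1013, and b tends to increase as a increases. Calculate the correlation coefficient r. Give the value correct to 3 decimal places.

0.318

|r| = √0.1013 = 0.318
The association is positive, so r = 0.318.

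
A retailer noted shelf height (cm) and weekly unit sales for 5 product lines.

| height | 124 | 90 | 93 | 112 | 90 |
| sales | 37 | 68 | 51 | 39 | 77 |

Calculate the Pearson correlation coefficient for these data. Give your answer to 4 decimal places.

-0.8629

n = 5, Σx = 509, Σy = 272, Σx² = 52769, Σy² = 16044, Σxy = 26749
nΣxy − ΣxΣy = 133745 − 138448 = -4703
nΣx² − (Σx)² = 263845 − 259081 = 4764; nΣy² − (Σy)² = 80220 − 73984 = 6236
r = -4703 / √(4764 × 6236) = -4703 / 5450.5325 ≈ -0.8629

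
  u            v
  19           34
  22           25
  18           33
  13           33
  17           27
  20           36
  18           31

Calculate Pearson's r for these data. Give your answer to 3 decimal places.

-0.261

n = 7, Σu = 127, Σv = 219, Σu² = 2351, Σv² = 6945, Σuv = 3956
nΣuv − ΣuΣv = 27692 − 27813 = -121
nΣu² − (Σu)² = 16457 − 16129 = 328; nΣv² − (Σv)² = 48615 − 47961 = 654
r = -121 / √(328 × 654) = -121 / 463.1544 ≈ -0.261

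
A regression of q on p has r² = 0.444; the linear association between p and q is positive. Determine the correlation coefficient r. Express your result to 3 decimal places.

|r| = √0.444 = 0.666
The association is positive, so r = 0.666.

0.666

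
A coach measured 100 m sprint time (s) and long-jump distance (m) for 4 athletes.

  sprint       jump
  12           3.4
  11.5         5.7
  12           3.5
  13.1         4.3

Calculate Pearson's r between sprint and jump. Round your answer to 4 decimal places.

-0.3040

n = 4, Σx = 48.6, Σy = 16.9, Σx² = 591.86, Σy² = 74.79, Σxy = 204.68
nΣxy − ΣxΣy = 818.72 − 821.34 = -2.62
nΣx² − (Σx)² = 2367.44 − 2361.96 = 5.48; nΣy² − (Σy)² = 299.16 − 285.61 = 13.55
r = -2.62 / √(5.48 × 13.55) = -2.62 / 8.6171 ≈ -0.3040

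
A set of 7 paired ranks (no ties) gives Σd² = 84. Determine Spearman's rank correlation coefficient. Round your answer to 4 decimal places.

-0.5000

ρ = 1 − 6Σd² / [n(n²−1)] = 1 − 6×84 / (7×48)
  = 1 − 504/336 = 1 − 1.50000 ≈ -0.5000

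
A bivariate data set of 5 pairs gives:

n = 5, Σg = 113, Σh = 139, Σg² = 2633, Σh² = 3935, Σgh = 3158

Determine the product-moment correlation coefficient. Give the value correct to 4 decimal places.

r = (nΣgh − ΣgΣh) / √[(nΣg² − (Σg)²)(nΣh² − (Σh)²)]
Numerator: 5×3158 − 113×139 = 83
Denominator: √[(13165 − 12769)(19675 − 19321)] = √[396 × 354] = 374.4115
r = 83 / 374.4115 ≈ 0.2217

0.2217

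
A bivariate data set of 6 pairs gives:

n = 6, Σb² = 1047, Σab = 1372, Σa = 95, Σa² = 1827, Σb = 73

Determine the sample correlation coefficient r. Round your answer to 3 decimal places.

r = (nΣab − ΣaΣb) / √[(nΣa² − (Σa)²)(nΣb² − (Σb)²)]
Numerator: 6×1372 − 95×73 = 1297
Denominator: √[(10962 − 9025)(6282 − 5329)] = √[1937 × 953] = 1358.6615
r = 1297 / 1358.6615 ≈ 0.955

0.955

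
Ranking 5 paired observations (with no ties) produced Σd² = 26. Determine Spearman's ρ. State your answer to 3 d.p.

ρ = 1 − 6Σd² / [n(n²−1)] = 1 − 6×26 / (5×24)
  = 1 − 156/120 = 1 − 1.3000 ≈ -0.300

-0.300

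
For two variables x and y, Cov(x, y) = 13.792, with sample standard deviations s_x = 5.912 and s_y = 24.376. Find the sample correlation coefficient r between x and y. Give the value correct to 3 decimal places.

0.096

r = Cov(x,y) / (s_x · s_y) = 13.792 / (5.912 × 24.376)
  = 13.792 / 144.1109 ≈ 0.096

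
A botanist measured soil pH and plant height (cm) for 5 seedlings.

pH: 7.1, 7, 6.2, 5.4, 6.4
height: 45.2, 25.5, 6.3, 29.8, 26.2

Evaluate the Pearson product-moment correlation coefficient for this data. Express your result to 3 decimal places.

n = 5, Σx = 32.1, Σy = 133, Σx² = 207.97, Σy² = 4307.46, Σxy = 867.08
nΣxy − ΣxΣy = 4335.4 − 4269.3 = 66.1
nΣx² − (Σx)² = 1039.85 − 1030.41 = 9.44; nΣy² − (Σy)² = 21537.3 − 17689 = 3848.3
r = 66.1 / √(9.44 × 3848.3) = 66.1 / 190.5989 ≈ 0.347

0.347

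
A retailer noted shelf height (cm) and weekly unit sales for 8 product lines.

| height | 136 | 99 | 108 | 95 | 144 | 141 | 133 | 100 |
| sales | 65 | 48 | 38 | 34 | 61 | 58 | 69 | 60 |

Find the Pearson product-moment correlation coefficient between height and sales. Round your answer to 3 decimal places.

0.709

n = 8, Σx = 956, Σy = 433, Σx² = 117292, Σy² = 24575, Σxy = 53065
nΣxy − ΣxΣy = 424520 − 413948 = 10572
nΣx² − (Σx)² = 938336 − 913936 = 24400; nΣy² − (Σy)² = 196600 − 187489 = 9111
r = 10572 / √(24400 × 9111) = 10572 / 14910.0101 ≈ 0.709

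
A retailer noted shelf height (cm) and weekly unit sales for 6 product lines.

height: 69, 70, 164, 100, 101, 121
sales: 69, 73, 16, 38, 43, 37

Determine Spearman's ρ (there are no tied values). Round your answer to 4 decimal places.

Rank height: 1, 2, 6, 3, 4, 5
Rank sales: 5, 6, 1, 3, 4, 2
d = rank(height) − rank(sales): -4, -4, 5, 0, 0, 3; Σd² = 66
ρ = 1 − 6Σd² / [n(n²−1)] = 1 − 6×66 / (6×35) = 1 − 396/210 ≈ -0.8857

-0.8857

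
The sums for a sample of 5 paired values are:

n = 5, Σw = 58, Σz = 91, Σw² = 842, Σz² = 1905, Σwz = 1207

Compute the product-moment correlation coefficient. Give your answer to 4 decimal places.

r = (nΣwz − ΣwΣz) / √[(nΣw² − (Σw)²)(nΣz² − (Σz)²)]
Numerator: 5×1207 − 58×91 = 757
Denominator: √[(4210 − 3364)(9525 − 8281)] = √[846 × 1244] = 1025.8772
r = 757 / 1025.8772 ≈ 0.7379

0.7379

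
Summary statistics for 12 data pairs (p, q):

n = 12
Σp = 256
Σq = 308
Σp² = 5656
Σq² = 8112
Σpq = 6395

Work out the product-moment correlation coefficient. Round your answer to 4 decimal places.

-0.8758

r = (nΣpq − ΣpΣq) / √[(nΣp² − (Σp)²)(nΣq² − (Σq)²)]
Numerator: 12×6395 − 256×308 = -2108
Denominator: √[(67872 − 65536)(97344 − 94864)] = √[2336 × 2480] = 2406.9233
r = -2108 / 2406.9233 ≈ -0.8758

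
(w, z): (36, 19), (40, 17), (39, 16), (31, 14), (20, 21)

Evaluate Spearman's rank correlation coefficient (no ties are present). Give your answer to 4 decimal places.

-0.3000

Rank w: 3, 5, 4, 2, 1
Rank z: 4, 3, 2, 1, 5
d = rank(w) − rank(z): -1, 2, 2, 1, -4; Σd² = 26
ρ = 1 − 6Σd² / [n(n²−1)] = 1 − 6×26 / (5×24) = 1 − 156/120 ≈ -0.3000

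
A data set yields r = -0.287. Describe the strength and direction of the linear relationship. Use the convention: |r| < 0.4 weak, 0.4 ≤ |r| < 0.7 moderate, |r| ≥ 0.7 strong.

r = -0.287 < 0 so the relationship is negative.
|r| = 0.287, which falls in the weak range.

weak negative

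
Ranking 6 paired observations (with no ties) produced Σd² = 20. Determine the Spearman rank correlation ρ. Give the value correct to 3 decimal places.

0.429

ρ = 1 − 6Σd² / [n(n²−1)] = 1 − 6×20 / (6×35)
  = 1 − 120/210 = 1 − 0.5714 ≈ 0.429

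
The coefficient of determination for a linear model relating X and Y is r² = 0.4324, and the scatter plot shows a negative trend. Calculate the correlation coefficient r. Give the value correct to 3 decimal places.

|r| = √0.4324 = 0.658
The association is negative, so r = −0.658.

-0.658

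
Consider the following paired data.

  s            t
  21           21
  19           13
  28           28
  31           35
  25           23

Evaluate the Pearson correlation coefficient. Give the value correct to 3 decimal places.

0.969

n = 5, Σs = 124, Σt = 120, Σs² = 3172, Σt² = 3148, Σst = 3132
nΣst − ΣsΣt = 15660 − 14880 = 780
nΣs² − (Σs)² = 15860 − 15376 = 484; nΣt² − (Σt)² = 15740 − 14400 = 1340
r = 780 / √(484 × 1340) = 780 / 805.3322 ≈ 0.969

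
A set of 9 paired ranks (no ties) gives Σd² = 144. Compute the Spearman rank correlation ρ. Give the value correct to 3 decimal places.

ρ = 1 − 6Σd² / [n(n²−1)] = 1 − 6×144 / (9×80)
  = 1 − 864/720 = 1 − 1.2000 ≈ -0.200

-0.200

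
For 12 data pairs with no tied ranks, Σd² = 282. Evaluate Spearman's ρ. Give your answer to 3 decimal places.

ρ = 1 − 6Σd² / [n(n²−1)] = 1 − 6×282 / (12×143)
  = 1 − 1692/1716 = 1 − 0.9860 ≈ 0.014

0.014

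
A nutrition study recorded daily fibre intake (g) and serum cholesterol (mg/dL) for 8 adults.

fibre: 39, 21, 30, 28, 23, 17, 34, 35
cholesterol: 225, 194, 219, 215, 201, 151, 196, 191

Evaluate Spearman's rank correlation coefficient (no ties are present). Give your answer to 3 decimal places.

Rank fibre: 8, 2, 5, 4, 3, 1, 6, 7
Rank cholesterol: 8, 3, 7, 6, 5, 1, 4, 2
d = rank(fibre) − rank(cholesterol): 0, -1, -2, -2, -2, 0, 2, 5; Σd² = 42
ρ = 1 − 6Σd² / [n(n²−1)] = 1 − 6×42 / (8×63) = 1 − 252/504 ≈ 0.500

0.500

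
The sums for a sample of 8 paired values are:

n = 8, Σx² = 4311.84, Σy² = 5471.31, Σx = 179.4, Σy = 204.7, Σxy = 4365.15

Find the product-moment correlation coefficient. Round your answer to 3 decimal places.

-0.867

r = (nΣxy − ΣxΣy) / √[(nΣx² − (Σx)²)(nΣy² − (Σy)²)]
Numerator: 8×4365.15 − 179.4×204.7 = -1801.98
Denominator: √[(34494.72 − 32184.36)(43770.48 − 41902.09)] = √[2310.36 × 1868.39] = 2077.6558
r = -1801.98 / 2077.6558 ≈ -0.867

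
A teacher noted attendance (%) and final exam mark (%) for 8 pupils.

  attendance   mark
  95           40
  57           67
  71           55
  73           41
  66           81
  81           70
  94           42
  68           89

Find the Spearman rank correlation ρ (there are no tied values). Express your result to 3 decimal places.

-0.667

Rank attendance: 8, 1, 4, 5, 2, 6, 7, 3
Rank mark: 1, 5, 4, 2, 7, 6, 3, 8
d = rank(attendance) − rank(mark): 7, -4, 0, 3, -5, 0, 4, -5; Σd² = 140
ρ = 1 − 6Σd² / [n(n²−1)] = 1 − 6×140 / (8×63) = 1 − 840/504 ≈ -0.667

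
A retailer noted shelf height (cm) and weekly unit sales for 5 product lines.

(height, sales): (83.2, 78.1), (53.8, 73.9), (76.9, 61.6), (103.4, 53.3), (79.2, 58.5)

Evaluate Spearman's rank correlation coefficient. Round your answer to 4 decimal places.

-0.4000

Rank height: 4, 1, 2, 5, 3
Rank sales: 5, 4, 3, 1, 2
d = rank(height) − rank(sales): -1, -3, -1, 4, 1; Σd² = 28
ρ = 1 − 6Σd² / [n(n²−1)] = 1 − 6×28 / (5×24) = 1 − 168/120 ≈ -0.4000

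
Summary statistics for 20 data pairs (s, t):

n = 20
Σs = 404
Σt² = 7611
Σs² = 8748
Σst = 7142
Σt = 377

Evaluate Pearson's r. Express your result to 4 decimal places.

r = (nΣst − ΣsΣt) / √[(nΣs² − (Σs)²)(nΣt² − (Σt)²)]
Numerator: 20×7142 − 404×377 = -9468
Denominator: √[(174960 − 163216)(152220 − 142129)] = √[11744 × 10091] = 10886.1703
r = -9468 / 10886.1703 ≈ -0.8697

-0.8697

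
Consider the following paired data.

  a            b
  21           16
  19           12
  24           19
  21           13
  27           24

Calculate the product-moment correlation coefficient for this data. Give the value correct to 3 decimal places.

0.974

n = 5, Σa = 112, Σb = 84, Σa² = 2548, Σb² = 1506, Σab = 1941
nΣab − ΣaΣb = 9705 − 9408 = 297
nΣa² − (Σa)² = 12740 − 12544 = 196; nΣb² − (Σb)² = 7530 − 7056 = 474
r = 297 / √(196 × 474) = 297 / 304.8016 ≈ 0.974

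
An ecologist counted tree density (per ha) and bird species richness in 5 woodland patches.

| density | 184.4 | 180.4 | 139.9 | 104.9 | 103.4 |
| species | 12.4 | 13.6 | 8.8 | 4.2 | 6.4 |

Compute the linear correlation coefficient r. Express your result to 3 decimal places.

0.967

n = 5, Σx = 713, Σy = 45.4, Σx² = 107815.1, Σy² = 474.76, Σxy = 7073.46
nΣxy − ΣxΣy = 35367.3 − 32370.2 = 2997.1
nΣx² − (Σx)² = 539075.5 − 508369 = 30706.5; nΣy² − (Σy)² = 2373.8 − 2061.16 = 312.64
r = 2997.1 / √(30706.5 × 312.64) = 2997.1 / 3098.3996 ≈ 0.967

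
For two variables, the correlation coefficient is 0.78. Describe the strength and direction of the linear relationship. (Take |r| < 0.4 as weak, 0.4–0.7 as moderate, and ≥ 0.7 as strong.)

strong positive

r = 0.78 > 0 so the relationship is positive.
|r| = 0.78, which falls in the strong range.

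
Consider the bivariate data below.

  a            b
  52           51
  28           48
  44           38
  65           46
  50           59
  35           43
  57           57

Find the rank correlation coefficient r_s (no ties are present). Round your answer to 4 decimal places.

0.3214

Rank a: 5, 1, 3, 7, 4, 2, 6
Rank b: 5, 4, 1, 3, 7, 2, 6
d = rank(a) − rank(b): 0, -3, 2, 4, -3, 0, 0; Σd² = 38
ρ = 1 − 6Σd² / [n(n²−1)] = 1 − 6×38 / (7×48) = 1 − 228/336 ≈ 0.3214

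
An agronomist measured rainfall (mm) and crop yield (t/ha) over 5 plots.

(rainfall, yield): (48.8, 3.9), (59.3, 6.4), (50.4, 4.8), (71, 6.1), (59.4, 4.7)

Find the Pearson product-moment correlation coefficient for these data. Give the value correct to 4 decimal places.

0.7443

n = 5, Σx = 288.9, Σy = 25.9, Σx² = 17007.45, Σy² = 138.51, Σxy = 1524.04
nΣxy − ΣxΣy = 7620.2 − 7482.51 = 137.69
nΣx² − (Σx)² = 85037.25 − 83463.21 = 1574.04; nΣy² − (Σy)² = 692.55 − 670.81 = 21.74
r = 137.69 / √(1574.04 × 21.74) = 137.69 / 184.9855 ≈ 0.7443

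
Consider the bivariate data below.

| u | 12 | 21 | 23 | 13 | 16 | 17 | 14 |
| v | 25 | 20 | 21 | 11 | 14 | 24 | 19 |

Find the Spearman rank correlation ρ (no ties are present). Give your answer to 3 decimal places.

Rank u: 1, 6, 7, 2, 4, 5, 3
Rank v: 7, 4, 5, 1, 2, 6, 3
d = rank(u) − rank(v): -6, 2, 2, 1, 2, -1, 0; Σd² = 50
ρ = 1 − 6Σd² / [n(n²−1)] = 1 − 6×50 / (7×48) = 1 − 300/336 ≈ 0.107

0.107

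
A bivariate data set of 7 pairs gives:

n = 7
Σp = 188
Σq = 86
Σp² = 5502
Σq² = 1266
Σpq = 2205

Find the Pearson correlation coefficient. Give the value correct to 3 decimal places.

-0.340

r = (nΣpq − ΣpΣq) / √[(nΣp² − (Σp)²)(nΣq² − (Σq)²)]
Numerator: 7×2205 − 188×86 = -733
Denominator: √[(38514 − 35344)(8862 − 7396)] = √[3170 × 1466] = 2155.7412
r = -733 / 2155.7412 ≈ -0.340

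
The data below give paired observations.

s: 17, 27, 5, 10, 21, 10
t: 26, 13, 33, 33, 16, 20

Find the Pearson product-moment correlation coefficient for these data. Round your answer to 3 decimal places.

-0.833

n = 6, Σs = 90, Σt = 141, Σs² = 1684, Σt² = 3679, Σst = 1824
nΣst − ΣsΣt = 10944 − 12690 = -1746
nΣs² − (Σs)² = 10104 − 8100 = 2004; nΣt² − (Σt)² = 22074 − 19881 = 2193
r = -1746 / √(2004 × 2193) = -1746 / 2096.3712 ≈ -0.833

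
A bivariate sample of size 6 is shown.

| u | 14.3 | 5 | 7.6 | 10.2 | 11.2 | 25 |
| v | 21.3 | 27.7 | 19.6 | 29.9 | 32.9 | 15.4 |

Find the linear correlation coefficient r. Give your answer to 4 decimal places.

n = 6, Σu = 73.3, Σv = 146.8, Σu² = 1141.73, Σv² = 3818.72, Σuv = 1650.51
nΣuv − ΣuΣv = 9903.06 − 10760.44 = -857.38
nΣu² − (Σu)² = 6850.38 − 5372.89 = 1477.49; nΣv² − (Σv)² = 22912.32 − 21550.24 = 1362.08
r = -857.38 / √(1477.49 × 1362.08) = -857.38 / 1418.6118 ≈ -0.6044

-0.6044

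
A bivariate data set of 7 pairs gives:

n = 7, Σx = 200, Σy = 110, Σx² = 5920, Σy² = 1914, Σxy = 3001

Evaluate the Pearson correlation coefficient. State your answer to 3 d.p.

r = (nΣxy − ΣxΣy) / √[(nΣx² − (Σx)²)(nΣy² − (Σy)²)]
Numerator: 7×3001 − 200×110 = -993
Denominator: √[(41440 − 40000)(13398 − 12100)] = √[1440 × 1298] = 1367.1576
r = -993 / 1367.1576 ≈ -0.726

-0.726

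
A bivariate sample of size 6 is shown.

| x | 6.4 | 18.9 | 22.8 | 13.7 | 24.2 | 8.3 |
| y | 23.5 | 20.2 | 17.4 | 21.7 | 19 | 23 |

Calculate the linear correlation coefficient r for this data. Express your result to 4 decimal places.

-0.9564

n = 6, Σx = 94.3, Σy = 124.8, Σx² = 1760.23, Σy² = 2623.94, Σxy = 1876.89
nΣxy − ΣxΣy = 11261.34 − 11768.64 = -507.3
nΣx² − (Σx)² = 10561.38 − 8892.49 = 1668.89; nΣy² − (Σy)² = 15743.64 − 15575.04 = 168.6
r = -507.3 / √(1668.89 × 168.6) = -507.3 / 530.4478 ≈ -0.9564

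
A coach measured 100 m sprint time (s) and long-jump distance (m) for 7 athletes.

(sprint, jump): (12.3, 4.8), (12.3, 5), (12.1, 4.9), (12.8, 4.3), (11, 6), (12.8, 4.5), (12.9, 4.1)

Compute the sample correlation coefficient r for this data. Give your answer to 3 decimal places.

-0.979

n = 7, Σx = 86.2, Σy = 33.6, Σx² = 1064.08, Σy² = 163.6, Σxy = 411.36
nΣxy − ΣxΣy = 2879.52 − 2896.32 = -16.8
nΣx² − (Σx)² = 7448.56 − 7430.44 = 18.12; nΣy² − (Σy)² = 1145.2 − 1128.96 = 16.24
r = -16.8 / √(18.12 × 16.24) = -16.8 / 17.1543 ≈ -0.979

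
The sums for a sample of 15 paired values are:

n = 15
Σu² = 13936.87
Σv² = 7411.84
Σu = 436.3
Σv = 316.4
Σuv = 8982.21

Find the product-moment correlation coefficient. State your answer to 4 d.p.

r = (nΣuv − ΣuΣv) / √[(nΣu² − (Σu)²)(nΣv² − (Σv)²)]
Numerator: 15×8982.21 − 436.3×316.4 = -3312.17
Denominator: √[(209053.05 − 190357.69)(111177.6 − 100108.96)] = √[18695.36 × 11068.64] = 14385.1385
r = -3312.17 / 14385.1385 ≈ -0.2302

-0.2302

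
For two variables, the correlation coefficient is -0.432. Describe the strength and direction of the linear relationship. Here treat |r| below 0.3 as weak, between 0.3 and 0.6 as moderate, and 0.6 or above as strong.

r = -0.432 < 0 so the relationship is negative.
|r| = 0.432, which falls in the moderate range.

moderate negative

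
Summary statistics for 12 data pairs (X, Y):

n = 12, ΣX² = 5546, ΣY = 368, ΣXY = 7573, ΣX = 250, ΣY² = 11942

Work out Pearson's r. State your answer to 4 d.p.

-0.1989

r = (nΣXY − ΣXΣY) / √[(nΣX² − (ΣX)²)(nΣY² − (ΣY)²)]
Numerator: 12×7573 − 250×368 = -1124
Denominator: √[(66552 − 62500)(143304 − 135424)] = √[4052 × 7880] = 5650.6424
r = -1124 / 5650.6424 ≈ -0.1989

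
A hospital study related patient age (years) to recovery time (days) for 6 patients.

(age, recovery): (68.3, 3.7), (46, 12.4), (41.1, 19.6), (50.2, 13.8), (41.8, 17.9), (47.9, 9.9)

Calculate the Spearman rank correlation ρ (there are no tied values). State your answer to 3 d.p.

-0.829

Rank age: 6, 3, 1, 5, 2, 4
Rank recovery: 1, 3, 6, 4, 5, 2
d = rank(age) − rank(recovery): 5, 0, -5, 1, -3, 2; Σd² = 64
ρ = 1 − 6Σd² / [n(n²−1)] = 1 − 6×64 / (6×35) = 1 − 384/210 ≈ -0.829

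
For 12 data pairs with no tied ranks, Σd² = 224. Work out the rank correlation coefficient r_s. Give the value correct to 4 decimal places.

ρ = 1 − 6Σd² / [n(n²−1)] = 1 − 6×224 / (12×143)
  = 1 − 1344/1716 = 1 − 0.78322 ≈ 0.2168

0.2168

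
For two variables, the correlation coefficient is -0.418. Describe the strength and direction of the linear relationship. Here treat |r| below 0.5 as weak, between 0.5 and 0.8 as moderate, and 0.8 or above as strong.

weak negative

r = -0.418 < 0 so the relationship is negative.
|r| = 0.418, which falls in the weak range.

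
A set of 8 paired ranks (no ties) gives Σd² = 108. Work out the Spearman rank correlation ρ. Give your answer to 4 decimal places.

-0.2857

ρ = 1 − 6Σd² / [n(n²−1)] = 1 − 6×108 / (8×63)
  = 1 − 648/504 = 1 − 1.28571 ≈ -0.2857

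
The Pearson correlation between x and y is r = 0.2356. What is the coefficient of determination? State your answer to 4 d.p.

0.0555

r² = (0.2356)² = 0.0555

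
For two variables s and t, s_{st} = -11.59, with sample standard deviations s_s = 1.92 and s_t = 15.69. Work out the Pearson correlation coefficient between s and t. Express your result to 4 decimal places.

r = Cov(s,t) / (s_s · s_t) = -11.59 / (1.92 × 15.69)
  = -11.59 / 30.1248 ≈ -0.3847

-0.3847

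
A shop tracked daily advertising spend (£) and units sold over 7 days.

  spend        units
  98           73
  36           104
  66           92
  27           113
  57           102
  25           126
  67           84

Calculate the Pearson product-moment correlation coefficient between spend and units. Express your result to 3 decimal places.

n = 7, Σx = 376, Σy = 694, Σx² = 24348, Σy² = 70714, Σxy = 34613
nΣxy − ΣxΣy = 242291 − 260944 = -18653
nΣx² − (Σx)² = 170436 − 141376 = 29060; nΣy² − (Σy)² = 494998 − 481636 = 13362
r = -18653 / √(29060 × 13362) = -18653 / 19705.3221 ≈ -0.947

-0.947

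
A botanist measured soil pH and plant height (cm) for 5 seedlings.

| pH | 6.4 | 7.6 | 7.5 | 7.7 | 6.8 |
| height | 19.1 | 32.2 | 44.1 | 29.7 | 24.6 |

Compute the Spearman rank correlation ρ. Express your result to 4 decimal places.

Rank pH: 1, 4, 3, 5, 2
Rank height: 1, 4, 5, 3, 2
d = rank(pH) − rank(height): 0, 0, -2, 2, 0; Σd² = 8
ρ = 1 − 6Σd² / [n(n²−1)] = 1 − 6×8 / (5×24) = 1 − 48/120 ≈ 0.6000

0.6000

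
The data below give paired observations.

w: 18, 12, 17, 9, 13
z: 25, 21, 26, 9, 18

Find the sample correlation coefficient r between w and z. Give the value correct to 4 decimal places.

n = 5, Σw = 69, Σz = 99, Σw² = 1007, Σz² = 2147, Σwz = 1459
nΣwz − ΣwΣz = 7295 − 6831 = 464
nΣw² − (Σw)² = 5035 − 4761 = 274; nΣz² − (Σz)² = 10735 − 9801 = 934
r = 464 / √(274 × 934) = 464 / 505.8814 ≈ 0.9172

0.9172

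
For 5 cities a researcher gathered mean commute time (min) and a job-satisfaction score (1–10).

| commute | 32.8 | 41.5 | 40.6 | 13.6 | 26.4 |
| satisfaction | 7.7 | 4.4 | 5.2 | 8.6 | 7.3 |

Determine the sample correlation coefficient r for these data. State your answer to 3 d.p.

n = 5, Σx = 154.9, Σy = 33.2, Σx² = 5328.37, Σy² = 232.94, Σxy = 955.96
nΣxy − ΣxΣy = 4779.8 − 5142.68 = -362.88
nΣx² − (Σx)² = 26641.85 − 23994.01 = 2647.84; nΣy² − (Σy)² = 1164.7 − 1102.24 = 62.46
r = -362.88 / √(2647.84 × 62.46) = -362.88 / 406.6744 ≈ -0.892

-0.892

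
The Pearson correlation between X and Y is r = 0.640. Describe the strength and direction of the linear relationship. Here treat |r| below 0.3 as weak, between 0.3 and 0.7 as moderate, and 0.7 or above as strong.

moderate positive

r = 0.640 > 0 so the relationship is positive.
|r| = 0.640, which falls in the moderate range.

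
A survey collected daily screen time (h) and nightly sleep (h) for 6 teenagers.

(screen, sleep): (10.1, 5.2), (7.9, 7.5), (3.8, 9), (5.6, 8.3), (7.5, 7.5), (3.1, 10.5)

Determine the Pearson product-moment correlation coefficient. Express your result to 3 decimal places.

-0.965

n = 6, Σx = 38, Σy = 48, Σx² = 276.08, Σy² = 399.68, Σxy = 281.25
nΣxy − ΣxΣy = 1687.5 − 1824 = -136.5
nΣx² − (Σx)² = 1656.48 − 1444 = 212.48; nΣy² − (Σy)² = 2398.08 − 2304 = 94.08
r = -136.5 / √(212.48 × 94.08) = -136.5 / 141.3864 ≈ -0.965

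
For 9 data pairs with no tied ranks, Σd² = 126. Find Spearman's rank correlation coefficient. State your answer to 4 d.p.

-0.0500

ρ = 1 − 6Σd² / [n(n²−1)] = 1 − 6×126 / (9×80)
  = 1 − 756/720 = 1 − 1.05000 ≈ -0.0500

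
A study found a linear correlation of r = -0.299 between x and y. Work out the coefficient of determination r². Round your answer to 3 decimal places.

0.089

r² = (-0.299)² = 0.089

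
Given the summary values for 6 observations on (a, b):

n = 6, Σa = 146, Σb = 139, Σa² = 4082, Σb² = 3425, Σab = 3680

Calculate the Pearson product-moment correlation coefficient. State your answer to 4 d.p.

0.9040

r = (nΣab − ΣaΣb) / √[(nΣa² − (Σa)²)(nΣb² − (Σb)²)]
Numerator: 6×3680 − 146×139 = 1786
Denominator: √[(24492 − 21316)(20550 − 19321)] = √[3176 × 1229] = 1975.6781
r = 1786 / 1975.6781 ≈ 0.9040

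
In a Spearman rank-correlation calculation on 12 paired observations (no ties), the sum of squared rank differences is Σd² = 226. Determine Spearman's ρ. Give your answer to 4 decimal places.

0.2098

ρ = 1 − 6Σd² / [n(n²−1)] = 1 − 6×226 / (12×143)
  = 1 − 1356/1716 = 1 − 0.79021 ≈ 0.2098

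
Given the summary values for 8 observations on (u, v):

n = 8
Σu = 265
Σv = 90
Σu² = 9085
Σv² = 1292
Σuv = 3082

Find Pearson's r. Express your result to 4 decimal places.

0.3440

r = (nΣuv − ΣuΣv) / √[(nΣu² − (Σu)²)(nΣv² − (Σv)²)]
Numerator: 8×3082 − 265×90 = 806
Denominator: √[(72680 − 70225)(10336 − 8100)] = √[2455 × 2236] = 2342.9426
r = 806 / 2342.9426 ≈ 0.3440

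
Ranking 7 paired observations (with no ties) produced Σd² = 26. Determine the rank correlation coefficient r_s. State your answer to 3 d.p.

0.536

ρ = 1 − 6Σd² / [n(n²−1)] = 1 − 6×26 / (7×48)
  = 1 − 156/336 = 1 − 0.4643 ≈ 0.536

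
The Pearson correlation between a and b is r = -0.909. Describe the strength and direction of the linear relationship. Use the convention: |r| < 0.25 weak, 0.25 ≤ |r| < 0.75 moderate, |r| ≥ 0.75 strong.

r = -0.909 < 0 so the relationship is negative.
|r| = 0.909, which falls in the strong range.

strong negative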